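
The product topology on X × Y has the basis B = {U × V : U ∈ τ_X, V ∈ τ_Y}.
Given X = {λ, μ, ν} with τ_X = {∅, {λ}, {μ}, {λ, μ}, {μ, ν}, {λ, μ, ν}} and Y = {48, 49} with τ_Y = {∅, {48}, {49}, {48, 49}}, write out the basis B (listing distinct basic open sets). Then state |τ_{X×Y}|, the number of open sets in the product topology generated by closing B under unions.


Basis B = {∅ × ∅, {λ} × {48}, {λ} × {49}, {μ} × {48}, {μ} × {49}, {λ} × {48, 49}, {λ, μ} × {48}, {λ, μ} × {49}, {μ} × {48, 49}, {μ, ν} × {48}, {μ, ν} × {49}, {λ, μ, ν} × {48}, {λ, μ, ν} × {49}, {λ, μ} × {48, 49}, {μ, ν} × {48, 49}, {λ, μ, ν} × {48, 49}}; |τ_{X×Y}| = 36.

Enumerate products U × V with U ∈ τ_X, V ∈ τ_Y (deduplicated):
  ∅ × ∅ = {} (∅)
  {λ} × {48} = {(λ,48)}
  {λ} × {49} = {(λ,49)}
  {μ} × {48} = {(μ,48)}
  {μ} × {49} = {(μ,49)}
  {λ} × {48, 49} = {(λ,48), (λ,49)}
  {λ, μ} × {48} = {(λ,48), (μ,48)}
  {λ, μ} × {49} = {(λ,49), (μ,49)}
  {μ} × {48, 49} = {(μ,48), (μ,49)}
  {μ, ν} × {48} = {(μ,48), (ν,48)}
  {μ, ν} × {49} = {(μ,49), (ν,49)}
  {λ, μ, ν} × {48} = {(λ,48), (μ,48), (ν,48)}
  {λ, μ, ν} × {49} = {(λ,49), (μ,49), (ν,49)}
  {λ, μ} × {48, 49} = {(λ,48), (λ,49), (μ,48), (μ,49)}
  {μ, ν} × {48, 49} = {(μ,48), (μ,49), (ν,48), (ν,49)}
  {λ, μ, ν} × {48, 49} = {(λ,48), (λ,49), (μ,48), (μ,49), (ν,48), (ν,49)}
These 16 distinct sets form the basis B.
Close under arbitrary unions to get τ_{X×Y}; counting gives |τ_{X×Y}| = 36.


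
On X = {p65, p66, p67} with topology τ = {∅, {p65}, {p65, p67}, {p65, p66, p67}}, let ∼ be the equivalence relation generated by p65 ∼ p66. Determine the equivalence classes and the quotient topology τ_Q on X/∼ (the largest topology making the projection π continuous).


X/∼ = {[p65=p66], [p67]}; |τ_Q| = 2.

Equivalence classes: [p65=p66], [p67].
Quotient map π: X → X/∼ sends p65 ↦ [p65=p66], p66 ↦ [p65=p66], p67 ↦ [p67].
For each subset V ⊆ X/∼, compute π^{-1}(V) ⊆ X and check whether π^{-1}(V) ∈ τ. V is open in τ_Q iff π^{-1}(V) ∈ τ.
  V = {}: π^{-1}(V) = ∅ ∈ τ ✓.
  V = {[p65=p66]}: π^{-1}(V) = {p65, p66} ∉ τ ✗.
  V = {[p67]}: π^{-1}(V) = {p67} ∉ τ ✗.
  V = {[p65=p66], [p67]}: π^{-1}(V) = {p65, p66, p67} ∈ τ ✓.
Open sets in the quotient: τ_Q = {{}, {[p65=p66], [p67]}} (2 elements).


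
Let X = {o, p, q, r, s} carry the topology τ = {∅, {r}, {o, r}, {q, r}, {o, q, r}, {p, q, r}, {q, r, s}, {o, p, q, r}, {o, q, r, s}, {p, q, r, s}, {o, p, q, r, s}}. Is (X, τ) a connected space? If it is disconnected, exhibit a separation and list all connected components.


(X, τ) is connected.

Find clopen sets (U ∈ τ with X ∖ U ∈ τ):
  U = ∅, X ∖ U = {o, p, q, r, s} — both open, so U is clopen.
  U = {o, p, q, r, s}, X ∖ U = ∅ — both open, so U is clopen.
Only trivial clopens (∅ and X) exist, so (X, τ) is connected.
Compute connected components by grouping points that agree on all clopens:
  component: {o, p, q, r, s}


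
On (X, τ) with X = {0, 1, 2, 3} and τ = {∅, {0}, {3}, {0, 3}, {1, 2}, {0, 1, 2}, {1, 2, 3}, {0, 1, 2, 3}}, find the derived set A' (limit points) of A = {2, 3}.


A' = {1}

For each x ∈ X, list the open sets U ∈ τ with x ∈ U, then check whether U ∩ (A ∖ {x}) ≠ ∅ for every such U.
  x = 0: open {0} ∋ x has {0} ∩ (A ∖ {0}) = ∅, so x is NOT a limit point.
  x = 1: opens ∋ x are {1, 2}, {0, 1, 2}, {1, 2, 3}, {0, 1, 2, 3}; each meets A ∖ {1}, so x IS a limit point.
  x = 2: open {1, 2} ∋ x has {1, 2} ∩ (A ∖ {2}) = ∅, so x is NOT a limit point.
  x = 3: open {3} ∋ x has {3} ∩ (A ∖ {3}) = ∅, so x is NOT a limit point.
Collecting: A' = {1}.


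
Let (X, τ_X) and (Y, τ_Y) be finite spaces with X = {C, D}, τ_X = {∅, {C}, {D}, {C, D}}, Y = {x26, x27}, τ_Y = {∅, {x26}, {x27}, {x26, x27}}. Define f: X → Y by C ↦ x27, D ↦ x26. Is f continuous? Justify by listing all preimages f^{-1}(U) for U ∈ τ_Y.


f IS continuous.

Compute f^{-1}(U) for each U ∈ τ_Y:
  U = ∅: f^{-1}(U) = ∅ ∈ τ_X ✓.
  U = {x26}: f^{-1}(U) = {D} ∈ τ_X ✓.
  U = {x27}: f^{-1}(U) = {C} ∈ τ_X ✓.
  U = {x26, x27}: f^{-1}(U) = {C, D} ∈ τ_X ✓.
Every preimage lies in τ_X, so f IS continuous.


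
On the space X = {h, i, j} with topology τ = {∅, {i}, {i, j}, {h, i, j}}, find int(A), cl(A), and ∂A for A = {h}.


int(A) = ∅, cl(A) = {h}, ∂A = {h}.

Closed sets in (X, τ) are complements of opens:
  closed(X, τ) = {∅, {h}, {h, j}, {h, i, j}}.
int(A) = ⋃ {U ∈ τ : U ⊆ A}. Opens contained in A: ∅.
Taking the union of these: int(A) = ∅.
cl(A) = ⋂ {C closed : A ⊆ C}. Closed sets containing A: {h}, {h, j}, {h, i, j}.
Intersecting these: cl(A) = {h}.
∂A = cl(A) ∖ int(A) = {h} ∖ ∅ = {h}.


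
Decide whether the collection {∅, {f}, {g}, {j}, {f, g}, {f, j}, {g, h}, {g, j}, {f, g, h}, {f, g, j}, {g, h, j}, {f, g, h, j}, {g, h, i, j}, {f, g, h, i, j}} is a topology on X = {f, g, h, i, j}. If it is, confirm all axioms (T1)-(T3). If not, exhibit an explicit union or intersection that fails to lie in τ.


τ IS a topology on X.

Axiom (T1): ∅ ∈ τ? Yes; X ∈ τ? Yes.
Axiom (T2/T3): check pairwise unions and intersections of members of τ.
All pairwise intersections and unions checked — each lies in τ. Therefore τ satisfies (T1), (T2), (T3): it IS a topology on X.


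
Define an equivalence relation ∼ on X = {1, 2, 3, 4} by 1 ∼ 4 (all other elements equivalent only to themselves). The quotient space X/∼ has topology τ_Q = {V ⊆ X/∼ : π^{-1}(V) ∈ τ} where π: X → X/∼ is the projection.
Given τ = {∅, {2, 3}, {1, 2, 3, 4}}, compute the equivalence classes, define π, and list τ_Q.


X/∼ = {[1=4], [2], [3]}; |τ_Q| = 3.

Equivalence classes: [1=4], [2], [3].
Quotient map π: X → X/∼ sends 1 ↦ [1=4], 2 ↦ [2], 3 ↦ [3], 4 ↦ [1=4].
For each subset V ⊆ X/∼, compute π^{-1}(V) ⊆ X and check whether π^{-1}(V) ∈ τ. V is open in τ_Q iff π^{-1}(V) ∈ τ.
  V = {}: π^{-1}(V) = ∅ ∈ τ ✓.
  V = {[1=4]}: π^{-1}(V) = {1, 4} ∉ τ ✗.
  V = {[2]}: π^{-1}(V) = {2} ∉ τ ✗.
  V = {[1=4], [2]}: π^{-1}(V) = {1, 2, 4} ∉ τ ✗.
  V = {[3]}: π^{-1}(V) = {3} ∉ τ ✗.
  V = {[1=4], [3]}: π^{-1}(V) = {1, 3, 4} ∉ τ ✗.
  V = {[2], [3]}: π^{-1}(V) = {2, 3} ∈ τ ✓.
  V = {[1=4], [2], [3]}: π^{-1}(V) = {1, 2, 3, 4} ∈ τ ✓.
Open sets in the quotient: τ_Q = {{}, {[2], [3]}, {[1=4], [2], [3]}} (3 elements).


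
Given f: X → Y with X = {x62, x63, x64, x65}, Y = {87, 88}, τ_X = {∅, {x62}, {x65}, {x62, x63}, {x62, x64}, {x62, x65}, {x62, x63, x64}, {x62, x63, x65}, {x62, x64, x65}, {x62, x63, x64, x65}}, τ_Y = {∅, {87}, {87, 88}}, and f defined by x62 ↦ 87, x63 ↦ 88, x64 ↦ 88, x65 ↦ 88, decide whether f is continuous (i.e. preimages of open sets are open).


f IS continuous.

Compute f^{-1}(U) for each U ∈ τ_Y:
  U = ∅: f^{-1}(U) = ∅ ∈ τ_X ✓.
  U = {87}: f^{-1}(U) = {x62} ∈ τ_X ✓.
  U = {87, 88}: f^{-1}(U) = {x62, x63, x64, x65} ∈ τ_X ✓.
Every preimage lies in τ_X, so f IS continuous.


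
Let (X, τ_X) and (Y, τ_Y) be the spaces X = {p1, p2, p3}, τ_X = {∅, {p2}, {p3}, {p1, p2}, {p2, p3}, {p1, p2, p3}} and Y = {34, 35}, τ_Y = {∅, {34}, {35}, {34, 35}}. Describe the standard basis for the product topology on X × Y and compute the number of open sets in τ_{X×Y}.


Basis B = {∅ × ∅, {p2} × {34}, {p2} × {35}, {p3} × {34}, {p3} × {35}, {p1, p2} × {34}, {p1, p2} × {35}, {p2} × {34, 35}, {p2, p3} × {34}, {p2, p3} × {35}, {p3} × {34, 35}, {p1, p2, p3} × {34}, {p1, p2, p3} × {35}, {p1, p2} × {34, 35}, {p2, p3} × {34, 35}, {p1, p2, p3} × {34, 35}}; |τ_{X×Y}| = 36.

Enumerate products U × V with U ∈ τ_X, V ∈ τ_Y (deduplicated):
  ∅ × ∅ = {} (∅)
  {p2} × {34} = {(p2,34)}
  {p2} × {35} = {(p2,35)}
  {p3} × {34} = {(p3,34)}
  {p3} × {35} = {(p3,35)}
  {p1, p2} × {34} = {(p1,34), (p2,34)}
  {p1, p2} × {35} = {(p1,35), (p2,35)}
  {p2} × {34, 35} = {(p2,34), (p2,35)}
  {p2, p3} × {34} = {(p2,34), (p3,34)}
  {p2, p3} × {35} = {(p2,35), (p3,35)}
  {p3} × {34, 35} = {(p3,34), (p3,35)}
  {p1, p2, p3} × {34} = {(p1,34), (p2,34), (p3,34)}
  {p1, p2, p3} × {35} = {(p1,35), (p2,35), (p3,35)}
  {p1, p2} × {34, 35} = {(p1,34), (p1,35), (p2,34), (p2,35)}
  {p2, p3} × {34, 35} = {(p2,34), (p2,35), (p3,34), (p3,35)}
  {p1, p2, p3} × {34, 35} = {(p1,34), (p1,35), (p2,34), (p2,35), (p3,34), (p3,35)}
These 16 distinct sets form the basis B.
Close under arbitrary unions to get τ_{X×Y}; counting gives |τ_{X×Y}| = 36.


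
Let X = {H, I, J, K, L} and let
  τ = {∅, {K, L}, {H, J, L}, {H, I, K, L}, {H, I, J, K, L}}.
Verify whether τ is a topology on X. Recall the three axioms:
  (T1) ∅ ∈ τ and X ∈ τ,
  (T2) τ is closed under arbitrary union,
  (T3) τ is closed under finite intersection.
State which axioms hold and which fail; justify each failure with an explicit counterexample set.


τ is NOT a topology on X.

Axiom (T1): ∅ ∈ τ? Yes; X ∈ τ? Yes.
Axiom (T2/T3): check pairwise unions and intersections of members of τ.
Counterexample for (T3): {K, L} ∩ {H, J, L} = {L} ∉ τ. Therefore τ is NOT a topology.


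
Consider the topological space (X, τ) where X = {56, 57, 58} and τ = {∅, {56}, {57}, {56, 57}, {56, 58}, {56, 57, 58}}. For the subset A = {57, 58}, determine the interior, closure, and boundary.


int(A) = {57}, cl(A) = {57, 58}, ∂A = {58}.

Closed sets in (X, τ) are complements of opens:
  closed(X, τ) = {∅, {57}, {58}, {56, 58}, {57, 58}, {56, 57, 58}}.
int(A) = ⋃ {U ∈ τ : U ⊆ A}. Opens contained in A: ∅, {57}.
Taking the union of these: int(A) = {57}.
cl(A) = ⋂ {C closed : A ⊆ C}. Closed sets containing A: {57, 58}, {56, 57, 58}.
Intersecting these: cl(A) = {57, 58}.
∂A = cl(A) ∖ int(A) = {57, 58} ∖ {57} = {58}.


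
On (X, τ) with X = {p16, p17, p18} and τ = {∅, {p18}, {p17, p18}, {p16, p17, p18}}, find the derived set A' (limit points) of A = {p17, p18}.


A' = {p16, p17}

For each x ∈ X, list the open sets U ∈ τ with x ∈ U, then check whether U ∩ (A ∖ {x}) ≠ ∅ for every such U.
  x = p16: opens ∋ x are {p16, p17, p18}; each meets A ∖ {p16}, so x IS a limit point.
  x = p17: opens ∋ x are {p17, p18}, {p16, p17, p18}; each meets A ∖ {p17}, so x IS a limit point.
  x = p18: open {p18} ∋ x has {p18} ∩ (A ∖ {p18}) = ∅, so x is NOT a limit point.
Collecting: A' = {p16, p17}.


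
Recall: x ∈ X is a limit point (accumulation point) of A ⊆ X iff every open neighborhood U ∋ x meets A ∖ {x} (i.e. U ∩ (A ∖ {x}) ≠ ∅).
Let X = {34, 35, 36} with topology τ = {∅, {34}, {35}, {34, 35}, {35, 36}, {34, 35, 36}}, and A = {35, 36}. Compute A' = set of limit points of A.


A' = {36}

For each x ∈ X, list the open sets U ∈ τ with x ∈ U, then check whether U ∩ (A ∖ {x}) ≠ ∅ for every such U.
  x = 34: open {34} ∋ x has {34} ∩ (A ∖ {34}) = ∅, so x is NOT a limit point.
  x = 35: open {35} ∋ x has {35} ∩ (A ∖ {35}) = ∅, so x is NOT a limit point.
  x = 36: opens ∋ x are {35, 36}, {34, 35, 36}; each meets A ∖ {36}, so x IS a limit point.
Collecting: A' = {36}.


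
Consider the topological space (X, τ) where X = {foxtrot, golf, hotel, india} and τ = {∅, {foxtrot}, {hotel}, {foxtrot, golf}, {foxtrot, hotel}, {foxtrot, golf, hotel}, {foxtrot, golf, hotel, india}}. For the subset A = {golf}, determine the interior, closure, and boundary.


int(A) = ∅, cl(A) = {golf, india}, ∂A = {golf, india}.

Closed sets in (X, τ) are complements of opens:
  closed(X, τ) = {∅, {india}, {golf, india}, {hotel, india}, {foxtrot, golf, india}, {golf, hotel, india}, {foxtrot, golf, hotel, india}}.
int(A) = ⋃ {U ∈ τ : U ⊆ A}. Opens contained in A: ∅.
Taking the union of these: int(A) = ∅.
cl(A) = ⋂ {C closed : A ⊆ C}. Closed sets containing A: {golf, india}, {foxtrot, golf, india}, {golf, hotel, india}, {foxtrot, golf, hotel, india}.
Intersecting these: cl(A) = {golf, india}.
∂A = cl(A) ∖ int(A) = {golf, india} ∖ ∅ = {golf, india}.


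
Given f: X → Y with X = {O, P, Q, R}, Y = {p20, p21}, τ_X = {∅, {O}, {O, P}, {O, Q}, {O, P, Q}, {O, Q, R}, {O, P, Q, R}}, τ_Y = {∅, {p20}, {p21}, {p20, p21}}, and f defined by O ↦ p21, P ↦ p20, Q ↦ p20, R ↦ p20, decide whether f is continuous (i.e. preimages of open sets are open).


f is NOT continuous.

Compute f^{-1}(U) for each U ∈ τ_Y:
  U = ∅: f^{-1}(U) = ∅ ∈ τ_X ✓.
  U = {p20}: f^{-1}(U) = {P, Q, R} ∉ τ_X ✗.
  U = {p21}: f^{-1}(U) = {O} ∈ τ_X ✓.
  U = {p20, p21}: f^{-1}(U) = {O, P, Q, R} ∈ τ_X ✓.
Found U = {p20} with f^{-1}(U) = {P, Q, R} not in τ_X. Therefore f is NOT continuous.


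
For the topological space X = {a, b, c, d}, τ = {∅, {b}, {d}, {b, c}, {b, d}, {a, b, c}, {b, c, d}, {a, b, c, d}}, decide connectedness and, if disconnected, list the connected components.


(X, τ) is disconnected; components = [{d}, {a, b, c}].

Find clopen sets (U ∈ τ with X ∖ U ∈ τ):
  U = ∅, X ∖ U = {a, b, c, d} — both open, so U is clopen.
  U = {d}, X ∖ U = {a, b, c} — both open, so U is clopen.
  U = {a, b, c}, X ∖ U = {d} — both open, so U is clopen.
  U = {a, b, c, d}, X ∖ U = ∅ — both open, so U is clopen.
Nontrivial clopen(s) exist: e.g. {a, b, c}. So (X, τ) is disconnected.
Compute connected components by grouping points that agree on all clopens:
  component: {d}
  component: {a, b, c}


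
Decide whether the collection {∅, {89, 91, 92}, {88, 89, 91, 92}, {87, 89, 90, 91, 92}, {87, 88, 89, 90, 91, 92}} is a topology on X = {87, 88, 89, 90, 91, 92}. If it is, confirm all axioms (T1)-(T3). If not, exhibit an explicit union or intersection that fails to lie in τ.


τ IS a topology on X.

Axiom (T1): ∅ ∈ τ? Yes; X ∈ τ? Yes.
Axiom (T2/T3): check pairwise unions and intersections of members of τ.
All pairwise intersections and unions checked — each lies in τ. Therefore τ satisfies (T1), (T2), (T3): it IS a topology on X.


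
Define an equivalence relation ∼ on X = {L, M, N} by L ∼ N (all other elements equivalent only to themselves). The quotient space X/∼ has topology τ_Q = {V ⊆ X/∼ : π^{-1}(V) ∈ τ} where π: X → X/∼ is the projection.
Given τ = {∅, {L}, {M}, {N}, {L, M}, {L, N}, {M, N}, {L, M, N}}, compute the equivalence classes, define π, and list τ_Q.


X/∼ = {[L=N], [M]}; |τ_Q| = 4.

Equivalence classes: [L=N], [M].
Quotient map π: X → X/∼ sends L ↦ [L=N], M ↦ [M], N ↦ [L=N].
For each subset V ⊆ X/∼, compute π^{-1}(V) ⊆ X and check whether π^{-1}(V) ∈ τ. V is open in τ_Q iff π^{-1}(V) ∈ τ.
  V = {}: π^{-1}(V) = ∅ ∈ τ ✓.
  V = {[L=N]}: π^{-1}(V) = {L, N} ∈ τ ✓.
  V = {[M]}: π^{-1}(V) = {M} ∈ τ ✓.
  V = {[L=N], [M]}: π^{-1}(V) = {L, M, N} ∈ τ ✓.
Open sets in the quotient: τ_Q = {{}, {[L=N]}, {[M]}, {[L=N], [M]}} (4 elements).


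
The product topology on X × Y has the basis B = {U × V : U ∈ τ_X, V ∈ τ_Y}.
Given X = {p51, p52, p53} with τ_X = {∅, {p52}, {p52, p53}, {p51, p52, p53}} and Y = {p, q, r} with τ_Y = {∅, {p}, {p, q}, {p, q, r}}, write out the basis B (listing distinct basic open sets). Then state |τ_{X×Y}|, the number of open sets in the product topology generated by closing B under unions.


Basis B = {∅ × ∅, {p52} × {p}, {p52} × {p, q}, {p52, p53} × {p}, {p51, p52, p53} × {p}, {p52} × {p, q, r}, {p52, p53} × {p, q}, {p51, p52, p53} × {p, q}, {p52, p53} × {p, q, r}, {p51, p52, p53} × {p, q, r}}; |τ_{X×Y}| = 20.

Enumerate products U × V with U ∈ τ_X, V ∈ τ_Y (deduplicated):
  ∅ × ∅ = {} (∅)
  {p52} × {p} = {(p52,p)}
  {p52} × {p, q} = {(p52,p), (p52,q)}
  {p52, p53} × {p} = {(p52,p), (p53,p)}
  {p51, p52, p53} × {p} = {(p51,p), (p52,p), (p53,p)}
  {p52} × {p, q, r} = {(p52,p), (p52,q), (p52,r)}
  {p52, p53} × {p, q} = {(p52,p), (p52,q), (p53,p), (p53,q)}
  {p51, p52, p53} × {p, q} = {(p51,p), (p51,q), (p52,p), (p52,q), (p53,p), (p53,q)}
  {p52, p53} × {p, q, r} = {(p52,p), (p52,q), (p52,r), (p53,p), (p53,q), (p53,r)}
  {p51, p52, p53} × {p, q, r} = {(p51,p), (p51,q), (p51,r), (p52,p), (p52,q), (p52,r), (p53,p), (p53,q), (p53,r)}
These 10 distinct sets form the basis B.
Close under arbitrary unions to get τ_{X×Y}; counting gives |τ_{X×Y}| = 20.


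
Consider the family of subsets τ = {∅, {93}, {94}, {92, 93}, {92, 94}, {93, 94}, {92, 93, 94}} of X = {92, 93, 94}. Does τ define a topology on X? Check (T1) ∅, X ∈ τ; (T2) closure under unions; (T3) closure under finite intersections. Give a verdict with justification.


τ is NOT a topology on X.

Axiom (T1): ∅ ∈ τ? Yes; X ∈ τ? Yes.
Axiom (T2/T3): check pairwise unions and intersections of members of τ.
Counterexample for (T3): {92, 93} ∩ {92, 94} = {92} ∉ τ. Therefore τ is NOT a topology.


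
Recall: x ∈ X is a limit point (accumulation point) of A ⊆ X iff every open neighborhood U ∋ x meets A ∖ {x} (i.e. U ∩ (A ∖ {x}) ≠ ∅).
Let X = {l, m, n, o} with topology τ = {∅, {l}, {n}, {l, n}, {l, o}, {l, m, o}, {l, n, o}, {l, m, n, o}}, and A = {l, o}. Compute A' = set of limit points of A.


A' = {m, o}

For each x ∈ X, list the open sets U ∈ τ with x ∈ U, then check whether U ∩ (A ∖ {x}) ≠ ∅ for every such U.
  x = l: open {l} ∋ x has {l} ∩ (A ∖ {l}) = ∅, so x is NOT a limit point.
  x = m: opens ∋ x are {l, m, o}, {l, m, n, o}; each meets A ∖ {m}, so x IS a limit point.
  x = n: open {n} ∋ x has {n} ∩ (A ∖ {n}) = ∅, so x is NOT a limit point.
  x = o: opens ∋ x are {l, o}, {l, m, o}, {l, n, o}, {l, m, n, o}; each meets A ∖ {o}, so x IS a limit point.
Collecting: A' = {m, o}.


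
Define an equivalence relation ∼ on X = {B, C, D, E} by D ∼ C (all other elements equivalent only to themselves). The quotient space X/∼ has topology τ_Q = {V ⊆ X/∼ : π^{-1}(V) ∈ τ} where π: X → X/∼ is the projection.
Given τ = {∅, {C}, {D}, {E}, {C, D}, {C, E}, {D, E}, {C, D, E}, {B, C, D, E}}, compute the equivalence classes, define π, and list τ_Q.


X/∼ = {[B], [C=D], [E]}; |τ_Q| = 5.

Equivalence classes: [B], [C=D], [E].
Quotient map π: X → X/∼ sends B ↦ [B], C ↦ [C=D], D ↦ [C=D], E ↦ [E].
For each subset V ⊆ X/∼, compute π^{-1}(V) ⊆ X and check whether π^{-1}(V) ∈ τ. V is open in τ_Q iff π^{-1}(V) ∈ τ.
  V = {}: π^{-1}(V) = ∅ ∈ τ ✓.
  V = {[B]}: π^{-1}(V) = {B} ∉ τ ✗.
  V = {[C=D]}: π^{-1}(V) = {C, D} ∈ τ ✓.
  V = {[B], [C=D]}: π^{-1}(V) = {B, C, D} ∉ τ ✗.
  V = {[E]}: π^{-1}(V) = {E} ∈ τ ✓.
  V = {[B], [E]}: π^{-1}(V) = {B, E} ∉ τ ✗.
  V = {[C=D], [E]}: π^{-1}(V) = {C, D, E} ∈ τ ✓.
  V = {[B], [C=D], [E]}: π^{-1}(V) = {B, C, D, E} ∈ τ ✓.
Open sets in the quotient: τ_Q = {{}, {[C=D]}, {[E]}, {[C=D], [E]}, {[B], [C=D], [E]}} (5 elements).


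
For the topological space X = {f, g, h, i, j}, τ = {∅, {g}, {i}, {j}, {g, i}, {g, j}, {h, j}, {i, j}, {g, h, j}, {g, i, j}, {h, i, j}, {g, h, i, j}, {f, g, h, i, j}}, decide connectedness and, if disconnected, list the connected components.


(X, τ) is connected.

Find clopen sets (U ∈ τ with X ∖ U ∈ τ):
  U = ∅, X ∖ U = {f, g, h, i, j} — both open, so U is clopen.
  U = {f, g, h, i, j}, X ∖ U = ∅ — both open, so U is clopen.
Only trivial clopens (∅ and X) exist, so (X, τ) is connected.
Compute connected components by grouping points that agree on all clopens:
  component: {f, g, h, i, j}


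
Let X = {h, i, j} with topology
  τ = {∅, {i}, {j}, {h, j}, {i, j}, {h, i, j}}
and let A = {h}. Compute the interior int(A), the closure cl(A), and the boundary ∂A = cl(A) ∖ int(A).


int(A) = ∅, cl(A) = {h}, ∂A = {h}.

Closed sets in (X, τ) are complements of opens:
  closed(X, τ) = {∅, {h}, {i}, {h, i}, {h, j}, {h, i, j}}.
int(A) = ⋃ {U ∈ τ : U ⊆ A}. Opens contained in A: ∅.
Taking the union of these: int(A) = ∅.
cl(A) = ⋂ {C closed : A ⊆ C}. Closed sets containing A: {h}, {h, i}, {h, j}, {h, i, j}.
Intersecting these: cl(A) = {h}.
∂A = cl(A) ∖ int(A) = {h} ∖ ∅ = {h}.


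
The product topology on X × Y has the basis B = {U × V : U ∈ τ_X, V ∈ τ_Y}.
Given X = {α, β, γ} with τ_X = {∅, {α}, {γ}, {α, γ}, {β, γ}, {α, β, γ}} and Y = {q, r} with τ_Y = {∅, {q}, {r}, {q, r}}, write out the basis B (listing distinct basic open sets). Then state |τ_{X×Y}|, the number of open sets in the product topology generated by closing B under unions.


Basis B = {∅ × ∅, {α} × {q}, {α} × {r}, {γ} × {q}, {γ} × {r}, {α} × {q, r}, {α, γ} × {q}, {α, γ} × {r}, {β, γ} × {q}, {β, γ} × {r}, {γ} × {q, r}, {α, β, γ} × {q}, {α, β, γ} × {r}, {α, γ} × {q, r}, {β, γ} × {q, r}, {α, β, γ} × {q, r}}; |τ_{X×Y}| = 36.

Enumerate products U × V with U ∈ τ_X, V ∈ τ_Y (deduplicated):
  ∅ × ∅ = {} (∅)
  {α} × {q} = {(α,q)}
  {α} × {r} = {(α,r)}
  {γ} × {q} = {(γ,q)}
  {γ} × {r} = {(γ,r)}
  {α} × {q, r} = {(α,q), (α,r)}
  {α, γ} × {q} = {(α,q), (γ,q)}
  {α, γ} × {r} = {(α,r), (γ,r)}
  {β, γ} × {q} = {(β,q), (γ,q)}
  {β, γ} × {r} = {(β,r), (γ,r)}
  {γ} × {q, r} = {(γ,q), (γ,r)}
  {α, β, γ} × {q} = {(α,q), (β,q), (γ,q)}
  {α, β, γ} × {r} = {(α,r), (β,r), (γ,r)}
  {α, γ} × {q, r} = {(α,q), (α,r), (γ,q), (γ,r)}
  {β, γ} × {q, r} = {(β,q), (β,r), (γ,q), (γ,r)}
  {α, β, γ} × {q, r} = {(α,q), (α,r), (β,q), (β,r), (γ,q), (γ,r)}
These 16 distinct sets form the basis B.
Close under arbitrary unions to get τ_{X×Y}; counting gives |τ_{X×Y}| = 36.


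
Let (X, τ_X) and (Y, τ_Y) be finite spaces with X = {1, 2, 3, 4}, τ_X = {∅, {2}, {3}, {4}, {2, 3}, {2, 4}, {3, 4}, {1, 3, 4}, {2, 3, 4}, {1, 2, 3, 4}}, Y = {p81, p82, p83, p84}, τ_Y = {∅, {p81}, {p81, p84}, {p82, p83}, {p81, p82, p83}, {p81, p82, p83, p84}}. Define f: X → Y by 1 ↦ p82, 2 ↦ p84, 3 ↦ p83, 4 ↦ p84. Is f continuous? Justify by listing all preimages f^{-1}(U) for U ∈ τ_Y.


f is NOT continuous.

Compute f^{-1}(U) for each U ∈ τ_Y:
  U = ∅: f^{-1}(U) = ∅ ∈ τ_X ✓.
  U = {p81}: f^{-1}(U) = ∅ ∈ τ_X ✓.
  U = {p81, p84}: f^{-1}(U) = {2, 4} ∈ τ_X ✓.
  U = {p82, p83}: f^{-1}(U) = {1, 3} ∉ τ_X ✗.
  U = {p81, p82, p83}: f^{-1}(U) = {1, 3} ∉ τ_X ✗.
  U = {p81, p82, p83, p84}: f^{-1}(U) = {1, 2, 3, 4} ∈ τ_X ✓.
Found U = {p82, p83} with f^{-1}(U) = {1, 3} not in τ_X. Therefore f is NOT continuous.


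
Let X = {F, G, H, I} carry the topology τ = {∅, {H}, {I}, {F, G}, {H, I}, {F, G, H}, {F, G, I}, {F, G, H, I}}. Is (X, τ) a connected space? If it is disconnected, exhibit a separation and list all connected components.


(X, τ) is disconnected; components = [{H}, {I}, {F, G}].

Find clopen sets (U ∈ τ with X ∖ U ∈ τ):
  U = ∅, X ∖ U = {F, G, H, I} — both open, so U is clopen.
  U = {H}, X ∖ U = {F, G, I} — both open, so U is clopen.
  U = {I}, X ∖ U = {F, G, H} — both open, so U is clopen.
  U = {F, G}, X ∖ U = {H, I} — both open, so U is clopen.
  U = {H, I}, X ∖ U = {F, G} — both open, so U is clopen.
  U = {F, G, H}, X ∖ U = {I} — both open, so U is clopen.
  U = {F, G, I}, X ∖ U = {H} — both open, so U is clopen.
  U = {F, G, H, I}, X ∖ U = ∅ — both open, so U is clopen.
Nontrivial clopen(s) exist: e.g. {F, G, I}. So (X, τ) is disconnected.
Compute connected components by grouping points that agree on all clopens:
  component: {H}
  component: {I}
  component: {F, G}


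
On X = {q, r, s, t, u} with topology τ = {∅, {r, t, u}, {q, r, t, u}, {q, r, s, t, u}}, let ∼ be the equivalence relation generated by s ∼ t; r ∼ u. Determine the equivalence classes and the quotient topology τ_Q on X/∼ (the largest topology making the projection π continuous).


X/∼ = {[q], [r=u], [s=t]}; |τ_Q| = 2.

Equivalence classes: [q], [r=u], [s=t].
Quotient map π: X → X/∼ sends q ↦ [q], r ↦ [r=u], s ↦ [s=t], t ↦ [s=t], u ↦ [r=u].
For each subset V ⊆ X/∼, compute π^{-1}(V) ⊆ X and check whether π^{-1}(V) ∈ τ. V is open in τ_Q iff π^{-1}(V) ∈ τ.
  V = {}: π^{-1}(V) = ∅ ∈ τ ✓.
  V = {[q]}: π^{-1}(V) = {q} ∉ τ ✗.
  V = {[r=u]}: π^{-1}(V) = {r, u} ∉ τ ✗.
  V = {[q], [r=u]}: π^{-1}(V) = {q, r, u} ∉ τ ✗.
  V = {[s=t]}: π^{-1}(V) = {s, t} ∉ τ ✗.
  V = {[q], [s=t]}: π^{-1}(V) = {q, s, t} ∉ τ ✗.
  V = {[r=u], [s=t]}: π^{-1}(V) = {r, s, t, u} ∉ τ ✗.
  V = {[q], [r=u], [s=t]}: π^{-1}(V) = {q, r, s, t, u} ∈ τ ✓.
Open sets in the quotient: τ_Q = {{}, {[q], [r=u], [s=t]}} (2 elements).


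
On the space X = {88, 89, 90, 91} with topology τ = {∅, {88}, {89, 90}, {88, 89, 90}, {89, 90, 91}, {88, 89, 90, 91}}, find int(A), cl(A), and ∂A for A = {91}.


int(A) = ∅, cl(A) = {91}, ∂A = {91}.

Closed sets in (X, τ) are complements of opens:
  closed(X, τ) = {∅, {88}, {91}, {88, 91}, {89, 90, 91}, {88, 89, 90, 91}}.
int(A) = ⋃ {U ∈ τ : U ⊆ A}. Opens contained in A: ∅.
Taking the union of these: int(A) = ∅.
cl(A) = ⋂ {C closed : A ⊆ C}. Closed sets containing A: {91}, {88, 91}, {89, 90, 91}, {88, 89, 90, 91}.
Intersecting these: cl(A) = {91}.
∂A = cl(A) ∖ int(A) = {91} ∖ ∅ = {91}.


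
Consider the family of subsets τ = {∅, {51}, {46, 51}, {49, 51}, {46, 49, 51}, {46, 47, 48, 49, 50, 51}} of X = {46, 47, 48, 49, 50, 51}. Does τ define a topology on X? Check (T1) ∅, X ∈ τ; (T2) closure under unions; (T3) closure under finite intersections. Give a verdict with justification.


τ IS a topology on X.

Axiom (T1): ∅ ∈ τ? Yes; X ∈ τ? Yes.
Axiom (T2/T3): check pairwise unions and intersections of members of τ.
All pairwise intersections and unions checked — each lies in τ. Therefore τ satisfies (T1), (T2), (T3): it IS a topology on X.


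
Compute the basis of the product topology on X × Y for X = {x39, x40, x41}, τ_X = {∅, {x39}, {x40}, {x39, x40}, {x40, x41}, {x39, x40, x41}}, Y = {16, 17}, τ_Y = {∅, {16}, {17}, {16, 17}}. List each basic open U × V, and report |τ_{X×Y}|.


Basis B = {∅ × ∅, {x39} × {16}, {x39} × {17}, {x40} × {16}, {x40} × {17}, {x39} × {16, 17}, {x39, x40} × {16}, {x39, x40} × {17}, {x40} × {16, 17}, {x40, x41} × {16}, {x40, x41} × {17}, {x39, x40, x41} × {16}, {x39, x40, x41} × {17}, {x39, x40} × {16, 17}, {x40, x41} × {16, 17}, {x39, x40, x41} × {16, 17}}; |τ_{X×Y}| = 36.

Enumerate products U × V with U ∈ τ_X, V ∈ τ_Y (deduplicated):
  ∅ × ∅ = {} (∅)
  {x39} × {16} = {(x39,16)}
  {x39} × {17} = {(x39,17)}
  {x40} × {16} = {(x40,16)}
  {x40} × {17} = {(x40,17)}
  {x39} × {16, 17} = {(x39,16), (x39,17)}
  {x39, x40} × {16} = {(x39,16), (x40,16)}
  {x39, x40} × {17} = {(x39,17), (x40,17)}
  {x40} × {16, 17} = {(x40,16), (x40,17)}
  {x40, x41} × {16} = {(x40,16), (x41,16)}
  {x40, x41} × {17} = {(x40,17), (x41,17)}
  {x39, x40, x41} × {16} = {(x39,16), (x40,16), (x41,16)}
  {x39, x40, x41} × {17} = {(x39,17), (x40,17), (x41,17)}
  {x39, x40} × {16, 17} = {(x39,16), (x39,17), (x40,16), (x40,17)}
  {x40, x41} × {16, 17} = {(x40,16), (x40,17), (x41,16), (x41,17)}
  {x39, x40, x41} × {16, 17} = {(x39,16), (x39,17), (x40,16), (x40,17), (x41,16), (x41,17)}
These 16 distinct sets form the basis B.
Close under arbitrary unions to get τ_{X×Y}; counting gives |τ_{X×Y}| = 36.


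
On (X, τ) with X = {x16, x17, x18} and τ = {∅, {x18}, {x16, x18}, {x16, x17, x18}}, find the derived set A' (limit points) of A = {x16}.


A' = {x17}

For each x ∈ X, list the open sets U ∈ τ with x ∈ U, then check whether U ∩ (A ∖ {x}) ≠ ∅ for every such U.
  x = x16: open {x16, x18} ∋ x has {x16, x18} ∩ (A ∖ {x16}) = ∅, so x is NOT a limit point.
  x = x17: opens ∋ x are {x16, x17, x18}; each meets A ∖ {x17}, so x IS a limit point.
  x = x18: open {x18} ∋ x has {x18} ∩ (A ∖ {x18}) = ∅, so x is NOT a limit point.
Collecting: A' = {x17}.


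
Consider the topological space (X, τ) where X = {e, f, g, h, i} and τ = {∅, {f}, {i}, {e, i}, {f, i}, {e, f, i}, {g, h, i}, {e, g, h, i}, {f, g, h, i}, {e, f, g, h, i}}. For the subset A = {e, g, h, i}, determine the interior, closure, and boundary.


int(A) = {e, g, h, i}, cl(A) = {e, g, h, i}, ∂A = ∅.

Closed sets in (X, τ) are complements of opens:
  closed(X, τ) = {∅, {e}, {f}, {e, f}, {g, h}, {e, g, h}, {f, g, h}, {e, f, g, h}, {e, g, h, i}, {e, f, g, h, i}}.
int(A) = ⋃ {U ∈ τ : U ⊆ A}. Opens contained in A: ∅, {i}, {e, i}, {g, h, i}, {e, g, h, i}.
Taking the union of these: int(A) = {e, g, h, i}.
cl(A) = ⋂ {C closed : A ⊆ C}. Closed sets containing A: {e, g, h, i}, {e, f, g, h, i}.
Intersecting these: cl(A) = {e, g, h, i}.
∂A = cl(A) ∖ int(A) = {e, g, h, i} ∖ {e, g, h, i} = ∅.


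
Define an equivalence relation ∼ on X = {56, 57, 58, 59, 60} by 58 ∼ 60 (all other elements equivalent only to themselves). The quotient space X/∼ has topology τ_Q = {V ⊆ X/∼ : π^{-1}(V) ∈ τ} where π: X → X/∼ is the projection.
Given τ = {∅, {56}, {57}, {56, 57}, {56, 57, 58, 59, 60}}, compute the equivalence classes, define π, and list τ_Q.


X/∼ = {[56], [57], [58=60], [59]}; |τ_Q| = 5.

Equivalence classes: [56], [57], [58=60], [59].
Quotient map π: X → X/∼ sends 56 ↦ [56], 57 ↦ [57], 58 ↦ [58=60], 59 ↦ [59], 60 ↦ [58=60].
For each subset V ⊆ X/∼, compute π^{-1}(V) ⊆ X and check whether π^{-1}(V) ∈ τ. V is open in τ_Q iff π^{-1}(V) ∈ τ.
  V = {}: π^{-1}(V) = ∅ ∈ τ ✓.
  V = {[56]}: π^{-1}(V) = {56} ∈ τ ✓.
  V = {[57]}: π^{-1}(V) = {57} ∈ τ ✓.
  V = {[56], [57]}: π^{-1}(V) = {56, 57} ∈ τ ✓.
  V = {[58=60]}: π^{-1}(V) = {58, 60} ∉ τ ✗.
  V = {[56], [58=60]}: π^{-1}(V) = {56, 58, 60} ∉ τ ✗.
  V = {[57], [58=60]}: π^{-1}(V) = {57, 58, 60} ∉ τ ✗.
  V = {[56], [57], [58=60]}: π^{-1}(V) = {56, 57, 58, 60} ∉ τ ✗.
  V = {[59]}: π^{-1}(V) = {59} ∉ τ ✗.
  V = {[56], [59]}: π^{-1}(V) = {56, 59} ∉ τ ✗.
  V = {[57], [59]}: π^{-1}(V) = {57, 59} ∉ τ ✗.
  V = {[56], [57], [59]}: π^{-1}(V) = {56, 57, 59} ∉ τ ✗.
  V = {[58=60], [59]}: π^{-1}(V) = {58, 59, 60} ∉ τ ✗.
  V = {[56], [58=60], [59]}: π^{-1}(V) = {56, 58, 59, 60} ∉ τ ✗.
  V = {[57], [58=60], [59]}: π^{-1}(V) = {57, 58, 59, 60} ∉ τ ✗.
  V = {[56], [57], [58=60], [59]}: π^{-1}(V) = {56, 57, 58, 59, 60} ∈ τ ✓.
Open sets in the quotient: τ_Q = {{}, {[56]}, {[57]}, {[56], [57]}, {[56], [57], [58=60], [59]}} (5 elements).


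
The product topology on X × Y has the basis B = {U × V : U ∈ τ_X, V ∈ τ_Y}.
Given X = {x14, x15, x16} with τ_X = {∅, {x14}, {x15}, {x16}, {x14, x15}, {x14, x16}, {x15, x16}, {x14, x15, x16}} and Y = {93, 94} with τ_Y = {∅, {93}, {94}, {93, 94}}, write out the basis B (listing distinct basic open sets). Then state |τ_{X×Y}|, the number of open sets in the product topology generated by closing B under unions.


Basis B = {∅ × ∅, {x14} × {93}, {x14} × {94}, {x15} × {93}, {x15} × {94}, {x16} × {93}, {x16} × {94}, {x14} × {93, 94}, {x14, x15} × {93}, {x14, x16} × {93}, {x14, x15} × {94}, {x14, x16} × {94}, {x15} × {93, 94}, {x15, x16} × {93}, {x15, x16} × {94}, {x16} × {93, 94}, {x14, x15, x16} × {93}, {x14, x15, x16} × {94}, {x14, x15} × {93, 94}, {x14, x16} × {93, 94}, {x15, x16} × {93, 94}, {x14, x15, x16} × {93, 94}}; |τ_{X×Y}| = 64.

Enumerate products U × V with U ∈ τ_X, V ∈ τ_Y (deduplicated):
  ∅ × ∅ = {} (∅)
  {x14} × {93} = {(x14,93)}
  {x14} × {94} = {(x14,94)}
  {x15} × {93} = {(x15,93)}
  {x15} × {94} = {(x15,94)}
  {x16} × {93} = {(x16,93)}
  {x16} × {94} = {(x16,94)}
  {x14} × {93, 94} = {(x14,93), (x14,94)}
  {x14, x15} × {93} = {(x14,93), (x15,93)}
  {x14, x16} × {93} = {(x14,93), (x16,93)}
  {x14, x15} × {94} = {(x14,94), (x15,94)}
  {x14, x16} × {94} = {(x14,94), (x16,94)}
  {x15} × {93, 94} = {(x15,93), (x15,94)}
  {x15, x16} × {93} = {(x15,93), (x16,93)}
  {x15, x16} × {94} = {(x15,94), (x16,94)}
  {x16} × {93, 94} = {(x16,93), (x16,94)}
  {x14, x15, x16} × {93} = {(x14,93), (x15,93), (x16,93)}
  {x14, x15, x16} × {94} = {(x14,94), (x15,94), (x16,94)}
  {x14, x15} × {93, 94} = {(x14,93), (x14,94), (x15,93), (x15,94)}
  {x14, x16} × {93, 94} = {(x14,93), (x14,94), (x16,93), (x16,94)}
  {x15, x16} × {93, 94} = {(x15,93), (x15,94), (x16,93), (x16,94)}
  {x14, x15, x16} × {93, 94} = {(x14,93), (x14,94), (x15,93), (x15,94), (x16,93), (x16,94)}
These 22 distinct sets form the basis B.
Close under arbitrary unions to get τ_{X×Y}; counting gives |τ_{X×Y}| = 64.


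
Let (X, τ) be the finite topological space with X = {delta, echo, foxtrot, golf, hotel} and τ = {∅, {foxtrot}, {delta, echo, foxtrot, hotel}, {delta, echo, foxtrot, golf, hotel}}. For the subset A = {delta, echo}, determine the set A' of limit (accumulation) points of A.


A' = {delta, echo, golf, hotel}

For each x ∈ X, list the open sets U ∈ τ with x ∈ U, then check whether U ∩ (A ∖ {x}) ≠ ∅ for every such U.
  x = delta: opens ∋ x are {delta, echo, foxtrot, hotel}, {delta, echo, foxtrot, golf, hotel}; each meets A ∖ {delta}, so x IS a limit point.
  x = echo: opens ∋ x are {delta, echo, foxtrot, hotel}, {delta, echo, foxtrot, golf, hotel}; each meets A ∖ {echo}, so x IS a limit point.
  x = foxtrot: open {foxtrot} ∋ x has {foxtrot} ∩ (A ∖ {foxtrot}) = ∅, so x is NOT a limit point.
  x = golf: opens ∋ x are {delta, echo, foxtrot, golf, hotel}; each meets A ∖ {golf}, so x IS a limit point.
  x = hotel: opens ∋ x are {delta, echo, foxtrot, hotel}, {delta, echo, foxtrot, golf, hotel}; each meets A ∖ {hotel}, so x IS a limit point.
Collecting: A' = {delta, echo, golf, hotel}.


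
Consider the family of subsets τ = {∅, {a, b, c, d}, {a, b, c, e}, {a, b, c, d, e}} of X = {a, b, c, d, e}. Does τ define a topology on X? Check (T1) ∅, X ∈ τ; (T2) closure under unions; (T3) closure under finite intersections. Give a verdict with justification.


τ is NOT a topology on X.

Axiom (T1): ∅ ∈ τ? Yes; X ∈ τ? Yes.
Axiom (T2/T3): check pairwise unions and intersections of members of τ.
Counterexample for (T3): {a, b, c, d} ∩ {a, b, c, e} = {a, b, c} ∉ τ. Therefore τ is NOT a topology.


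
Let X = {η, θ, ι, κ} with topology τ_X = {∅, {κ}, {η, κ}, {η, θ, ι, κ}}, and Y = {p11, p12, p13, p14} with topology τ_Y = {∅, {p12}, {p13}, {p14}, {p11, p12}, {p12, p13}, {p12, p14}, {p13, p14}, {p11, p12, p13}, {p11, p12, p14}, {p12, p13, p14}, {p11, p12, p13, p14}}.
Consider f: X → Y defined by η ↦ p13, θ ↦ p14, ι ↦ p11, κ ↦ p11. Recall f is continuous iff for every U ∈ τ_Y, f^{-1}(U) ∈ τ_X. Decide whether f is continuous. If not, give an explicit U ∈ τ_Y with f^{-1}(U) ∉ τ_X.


f is NOT continuous.

Compute f^{-1}(U) for each U ∈ τ_Y:
  U = ∅: f^{-1}(U) = ∅ ∈ τ_X ✓.
  U = {p12}: f^{-1}(U) = ∅ ∈ τ_X ✓.
  U = {p13}: f^{-1}(U) = {η} ∉ τ_X ✗.
  U = {p14}: f^{-1}(U) = {θ} ∉ τ_X ✗.
  U = {p11, p12}: f^{-1}(U) = {ι, κ} ∉ τ_X ✗.
  U = {p12, p13}: f^{-1}(U) = {η} ∉ τ_X ✗.
  U = {p12, p14}: f^{-1}(U) = {θ} ∉ τ_X ✗.
  U = {p13, p14}: f^{-1}(U) = {η, θ} ∉ τ_X ✗.
  U = {p11, p12, p13}: f^{-1}(U) = {η, ι, κ} ∉ τ_X ✗.
  U = {p11, p12, p14}: f^{-1}(U) = {θ, ι, κ} ∉ τ_X ✗.
  U = {p12, p13, p14}: f^{-1}(U) = {η, θ} ∉ τ_X ✗.
  U = {p11, p12, p13, p14}: f^{-1}(U) = {η, θ, ι, κ} ∈ τ_X ✓.
Found U = {p13} with f^{-1}(U) = {η} not in τ_X. Therefore f is NOT continuous.


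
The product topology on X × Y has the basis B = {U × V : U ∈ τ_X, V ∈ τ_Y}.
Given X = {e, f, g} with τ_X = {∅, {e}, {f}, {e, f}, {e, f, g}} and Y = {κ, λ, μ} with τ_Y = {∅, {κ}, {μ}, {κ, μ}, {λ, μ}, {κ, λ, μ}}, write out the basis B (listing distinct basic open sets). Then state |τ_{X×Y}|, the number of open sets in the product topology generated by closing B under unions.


Basis B = {∅ × ∅, {e} × {κ}, {e} × {μ}, {f} × {κ}, {f} × {μ}, {e} × {κ, μ}, {e, f} × {κ}, {e} × {λ, μ}, {e, f} × {μ}, {f} × {κ, μ}, {f} × {λ, μ}, {e} × {κ, λ, μ}, {e, f, g} × {κ}, {e, f, g} × {μ}, {f} × {κ, λ, μ}, {e, f} × {κ, μ}, {e, f} × {λ, μ}, {e, f} × {κ, λ, μ}, {e, f, g} × {κ, μ}, {e, f, g} × {λ, μ}, {e, f, g} × {κ, λ, μ}}; |τ_{X×Y}| = 70.

Enumerate products U × V with U ∈ τ_X, V ∈ τ_Y (deduplicated):
  ∅ × ∅ = {} (∅)
  {e} × {κ} = {(e,κ)}
  {e} × {μ} = {(e,μ)}
  {f} × {κ} = {(f,κ)}
  {f} × {μ} = {(f,μ)}
  {e} × {κ, μ} = {(e,κ), (e,μ)}
  {e, f} × {κ} = {(e,κ), (f,κ)}
  {e} × {λ, μ} = {(e,λ), (e,μ)}
  {e, f} × {μ} = {(e,μ), (f,μ)}
  {f} × {κ, μ} = {(f,κ), (f,μ)}
  {f} × {λ, μ} = {(f,λ), (f,μ)}
  {e} × {κ, λ, μ} = {(e,κ), (e,λ), (e,μ)}
  {e, f, g} × {κ} = {(e,κ), (f,κ), (g,κ)}
  {e, f, g} × {μ} = {(e,μ), (f,μ), (g,μ)}
  {f} × {κ, λ, μ} = {(f,κ), (f,λ), (f,μ)}
  {e, f} × {κ, μ} = {(e,κ), (e,μ), (f,κ), (f,μ)}
  {e, f} × {λ, μ} = {(e,λ), (e,μ), (f,λ), (f,μ)}
  {e, f} × {κ, λ, μ} = {(e,κ), (e,λ), (e,μ), (f,κ), (f,λ), (f,μ)}
  {e, f, g} × {κ, μ} = {(e,κ), (e,μ), (f,κ), (f,μ), (g,κ), (g,μ)}
  {e, f, g} × {λ, μ} = {(e,λ), (e,μ), (f,λ), (f,μ), (g,λ), (g,μ)}
  {e, f, g} × {κ, λ, μ} = {(e,κ), (e,λ), (e,μ), (f,κ), (f,λ), (f,μ), (g,κ), (g,λ), (g,μ)}
These 21 distinct sets form the basis B.
Close under arbitrary unions to get τ_{X×Y}; counting gives |τ_{X×Y}| = 70.


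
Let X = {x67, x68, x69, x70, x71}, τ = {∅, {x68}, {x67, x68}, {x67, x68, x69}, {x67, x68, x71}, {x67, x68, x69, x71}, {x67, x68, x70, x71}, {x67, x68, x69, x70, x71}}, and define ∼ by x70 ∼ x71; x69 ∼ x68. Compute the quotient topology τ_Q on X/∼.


X/∼ = {[x67], [x68=x69], [x70=x71]}; |τ_Q| = 3.

Equivalence classes: [x67], [x68=x69], [x70=x71].
Quotient map π: X → X/∼ sends x67 ↦ [x67], x68 ↦ [x68=x69], x69 ↦ [x68=x69], x70 ↦ [x70=x71], x71 ↦ [x70=x71].
For each subset V ⊆ X/∼, compute π^{-1}(V) ⊆ X and check whether π^{-1}(V) ∈ τ. V is open in τ_Q iff π^{-1}(V) ∈ τ.
  V = {}: π^{-1}(V) = ∅ ∈ τ ✓.
  V = {[x67]}: π^{-1}(V) = {x67} ∉ τ ✗.
  V = {[x68=x69]}: π^{-1}(V) = {x68, x69} ∉ τ ✗.
  V = {[x67], [x68=x69]}: π^{-1}(V) = {x67, x68, x69} ∈ τ ✓.
  V = {[x70=x71]}: π^{-1}(V) = {x70, x71} ∉ τ ✗.
  V = {[x67], [x70=x71]}: π^{-1}(V) = {x67, x70, x71} ∉ τ ✗.
  V = {[x68=x69], [x70=x71]}: π^{-1}(V) = {x68, x69, x70, x71} ∉ τ ✗.
  V = {[x67], [x68=x69], [x70=x71]}: π^{-1}(V) = {x67, x68, x69, x70, x71} ∈ τ ✓.
Open sets in the quotient: τ_Q = {{}, {[x67], [x68=x69]}, {[x67], [x68=x69], [x70=x71]}} (3 elements).


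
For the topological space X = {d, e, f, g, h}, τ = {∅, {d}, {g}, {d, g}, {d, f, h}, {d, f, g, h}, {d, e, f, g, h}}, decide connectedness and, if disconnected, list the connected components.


(X, τ) is connected.

Find clopen sets (U ∈ τ with X ∖ U ∈ τ):
  U = ∅, X ∖ U = {d, e, f, g, h} — both open, so U is clopen.
  U = {d, e, f, g, h}, X ∖ U = ∅ — both open, so U is clopen.
Only trivial clopens (∅ and X) exist, so (X, τ) is connected.
Compute connected components by grouping points that agree on all clopens:
  component: {d, e, f, g, h}


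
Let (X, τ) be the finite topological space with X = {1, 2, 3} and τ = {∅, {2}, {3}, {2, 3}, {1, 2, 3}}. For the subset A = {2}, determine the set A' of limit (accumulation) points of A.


A' = {1}

For each x ∈ X, list the open sets U ∈ τ with x ∈ U, then check whether U ∩ (A ∖ {x}) ≠ ∅ for every such U.
  x = 1: opens ∋ x are {1, 2, 3}; each meets A ∖ {1}, so x IS a limit point.
  x = 2: open {2} ∋ x has {2} ∩ (A ∖ {2}) = ∅, so x is NOT a limit point.
  x = 3: open {3} ∋ x has {3} ∩ (A ∖ {3}) = ∅, so x is NOT a limit point.
Collecting: A' = {1}.


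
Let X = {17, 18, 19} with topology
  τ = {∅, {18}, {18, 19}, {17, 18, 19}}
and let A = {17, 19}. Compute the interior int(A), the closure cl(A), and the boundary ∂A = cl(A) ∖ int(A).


int(A) = ∅, cl(A) = {17, 19}, ∂A = {17, 19}.

Closed sets in (X, τ) are complements of opens:
  closed(X, τ) = {∅, {17}, {17, 19}, {17, 18, 19}}.
int(A) = ⋃ {U ∈ τ : U ⊆ A}. Opens contained in A: ∅.
Taking the union of these: int(A) = ∅.
cl(A) = ⋂ {C closed : A ⊆ C}. Closed sets containing A: {17, 19}, {17, 18, 19}.
Intersecting these: cl(A) = {17, 19}.
∂A = cl(A) ∖ int(A) = {17, 19} ∖ ∅ = {17, 19}.
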